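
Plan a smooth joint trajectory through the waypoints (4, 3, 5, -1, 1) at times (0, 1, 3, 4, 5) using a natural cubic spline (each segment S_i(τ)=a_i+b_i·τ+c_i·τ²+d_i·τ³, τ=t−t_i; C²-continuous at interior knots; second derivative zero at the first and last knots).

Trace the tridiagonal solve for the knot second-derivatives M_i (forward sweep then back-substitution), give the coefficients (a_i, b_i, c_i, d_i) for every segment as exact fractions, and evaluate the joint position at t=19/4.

  seg 0: a=4 b=-120/61 c=0 d=59/61
  seg 1: a=3 b=57/61 c=177/61 d=-175/122
  seg 2: a=5 b=-285/61 c=-348/61 d=267/61
  seg 3: a=-1 b=-180/61 c=453/61 d=-151/61
S(19/4) = -313/3904

Δ: Δ0=-1, Δ1=1, Δ2=-6, Δ3=2
row 1: diag=6, rhs=12; c'=1/3, d'=2
row 2: denom=6−2·1/3=16/3; d'=(-42−2·2)/(16/3)=-69/8
row 3: denom=4−1·3/16=61/16; d'=(48−1·-69/8)/(61/16)=906/61
back: M3=906/61
back: M2=-69/8−3/16·906/61=-696/61
back: M1=2−1/3·-696/61=354/61
M: M0=0, M1=354/61, M2=-696/61, M3=906/61, M4=0
seg 0: a=4, c=M0/2=0, d=(M1−M0)/(6·1)=59/61, b=Δ0−h0·(2M0+M1)/6=-120/61
seg 1: a=3, c=M1/2=177/61, d=(M2−M1)/(6·2)=-175/122, b=Δ1−h1·(2M1+M2)/6=57/61
seg 2: a=5, c=M2/2=-348/61, d=(M3−M2)/(6·1)=267/61, b=Δ2−h2·(2M2+M3)/6=-285/61
seg 3: a=-1, c=M3/2=453/61, d=(M4−M3)/(6·1)=-151/61, b=Δ3−h3·(2M3+M4)/6=-180/61
t_q=19/4 → seg 3, τ=3/4; S=-1+-180/61·τ+453/61·τ²+-151/61·τ³=-313/3904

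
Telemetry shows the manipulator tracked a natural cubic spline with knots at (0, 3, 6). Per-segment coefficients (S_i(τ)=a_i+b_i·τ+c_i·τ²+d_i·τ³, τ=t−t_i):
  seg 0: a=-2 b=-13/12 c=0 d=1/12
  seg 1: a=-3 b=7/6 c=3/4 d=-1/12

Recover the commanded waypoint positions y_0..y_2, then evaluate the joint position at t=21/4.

y_0=-2 y_1=-3 y_2=5
S(21/4) = 633/256

y_0 = S_0(0) = a_0 = -2
y_1 = S_1(0) = a_1 = -3
y_2 = S_1(3) = 5
t_q=21/4 is in segment 1 (τ=9/4); S_1(τ)=633/256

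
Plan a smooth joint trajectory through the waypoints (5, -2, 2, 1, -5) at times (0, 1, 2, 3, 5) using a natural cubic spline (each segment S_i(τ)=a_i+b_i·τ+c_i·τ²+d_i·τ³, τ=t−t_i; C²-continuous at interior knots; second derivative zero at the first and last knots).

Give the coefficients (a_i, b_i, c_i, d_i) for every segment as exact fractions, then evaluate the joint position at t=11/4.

  seg 0: a=5 b=-883/86 c=0 d=281/86
  seg 1: a=-2 b=-20/43 c=843/86 d=-459/86
  seg 2: a=2 b=269/86 c=-267/43 d=179/86
  seg 3: a=1 b=-131/43 c=3/86 d=-1/172
S(11/4) = 9529/5504

Δ: Δ0=-7, Δ1=4, Δ2=-1, Δ3=-3
row 1: diag=4, rhs=66; c'=1/4, d'=33/2
row 2: denom=4−1·1/4=15/4; d'=(-30−1·33/2)/(15/4)=-62/5
row 3: denom=6−1·4/15=86/15; d'=(-12−1·-62/5)/(86/15)=3/43
back: M3=3/43
back: M2=-62/5−4/15·3/43=-534/43
back: M1=33/2−1/4·-534/43=843/43
M: M0=0, M1=843/43, M2=-534/43, M3=3/43, M4=0
seg 0: a=5, c=M0/2=0, d=(M1−M0)/(6·1)=281/86, b=Δ0−h0·(2M0+M1)/6=-883/86
seg 1: a=-2, c=M1/2=843/86, d=(M2−M1)/(6·1)=-459/86, b=Δ1−h1·(2M1+M2)/6=-20/43
seg 2: a=2, c=M2/2=-267/43, d=(M3−M2)/(6·1)=179/86, b=Δ2−h2·(2M2+M3)/6=269/86
seg 3: a=1, c=M3/2=3/86, d=(M4−M3)/(6·2)=-1/172, b=Δ3−h3·(2M3+M4)/6=-131/43
t_q=11/4 → seg 2, τ=3/4; S=2+269/86·τ+-267/43·τ²+179/86·τ³=9529/5504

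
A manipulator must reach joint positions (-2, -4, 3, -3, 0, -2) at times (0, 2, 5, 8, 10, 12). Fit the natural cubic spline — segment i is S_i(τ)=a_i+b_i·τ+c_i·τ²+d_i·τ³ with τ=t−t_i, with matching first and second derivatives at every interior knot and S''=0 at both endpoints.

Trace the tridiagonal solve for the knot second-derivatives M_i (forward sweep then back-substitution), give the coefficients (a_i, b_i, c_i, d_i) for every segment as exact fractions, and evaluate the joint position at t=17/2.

  seg 0: a=-2 b=-7943/3858 c=0 d=4085/15432
  seg 1: a=-4 b=2156/1929 c=4085/2572 d=-27385/69444
  seg 2: a=3 b=-1/7716 c=-7565/3858 d=29959/69444
  seg 3: a=-3 b=-226/1929 c=4943/2572 d=-4295/7716
  seg 4: a=0 b=1718/1929 c=-3647/2572 d=3647/15432
S(17/2) = -54479/20576

Δ: Δ0=-1, Δ1=7/3, Δ2=-2, Δ3=3/2, Δ4=-1
row 1: diag=10, rhs=20; c'=3/10, d'=2
row 2: denom=12−3·3/10=111/10; d'=(-26−3·2)/(111/10)=-320/111
row 3: denom=10−3·10/37=340/37; d'=(21−3·-320/111)/(340/37)=1097/340
row 4: denom=8−2·37/170=643/85; d'=(-15−2·1097/340)/(643/85)=-3647/1286
back: M4=-3647/1286
back: M3=1097/340−37/170·-3647/1286=4943/1286
back: M2=-320/111−10/37·4943/1286=-7565/1929
back: M1=2−3/10·-7565/1929=4085/1286
M: M0=0, M1=4085/1286, M2=-7565/1929, M3=4943/1286, M4=-3647/1286, M5=0
seg 0: a=-2, c=M0/2=0, d=(M1−M0)/(6·2)=4085/15432, b=Δ0−h0·(2M0+M1)/6=-7943/3858
seg 1: a=-4, c=M1/2=4085/2572, d=(M2−M1)/(6·3)=-27385/69444, b=Δ1−h1·(2M1+M2)/6=2156/1929
seg 2: a=3, c=M2/2=-7565/3858, d=(M3−M2)/(6·3)=29959/69444, b=Δ2−h2·(2M2+M3)/6=-1/7716
seg 3: a=-3, c=M3/2=4943/2572, d=(M4−M3)/(6·2)=-4295/7716, b=Δ3−h3·(2M3+M4)/6=-226/1929
seg 4: a=0, c=M4/2=-3647/2572, d=(M5−M4)/(6·2)=3647/15432, b=Δ4−h4·(2M4+M5)/6=1718/1929
t_q=17/2 → seg 3, τ=1/2; S=-3+-226/1929·τ+4943/2572·τ²+-4295/7716·τ³=-54479/20576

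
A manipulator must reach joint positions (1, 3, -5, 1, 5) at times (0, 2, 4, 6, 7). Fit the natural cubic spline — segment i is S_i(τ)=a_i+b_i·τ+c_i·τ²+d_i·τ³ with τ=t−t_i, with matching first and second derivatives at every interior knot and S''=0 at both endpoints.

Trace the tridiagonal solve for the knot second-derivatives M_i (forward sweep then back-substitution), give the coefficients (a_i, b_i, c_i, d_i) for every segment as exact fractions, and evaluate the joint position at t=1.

Δ: Δ0=1, Δ1=-4, Δ2=3, Δ3=4
row 1: diag=8, rhs=-30; c'=1/4, d'=-15/4
row 2: denom=8−2·1/4=15/2; d'=(42−2·-15/4)/(15/2)=33/5
row 3: denom=6−2·4/15=82/15; d'=(6−2·33/5)/(82/15)=-54/41
back: M3=-54/41
back: M2=33/5−4/15·-54/41=285/41
back: M1=-15/4−1/4·285/41=-225/41
M: M0=0, M1=-225/41, M2=285/41, M3=-54/41, M4=0
seg 0: a=1, c=M0/2=0, d=(M1−M0)/(6·2)=-75/164, b=Δ0−h0·(2M0+M1)/6=116/41
seg 1: a=3, c=M1/2=-225/82, d=(M2−M1)/(6·2)=85/82, b=Δ1−h1·(2M1+M2)/6=-109/41
seg 2: a=-5, c=M2/2=285/82, d=(M3−M2)/(6·2)=-113/164, b=Δ2−h2·(2M2+M3)/6=-49/41
seg 3: a=1, c=M3/2=-27/41, d=(M4−M3)/(6·1)=9/41, b=Δ3−h3·(2M3+M4)/6=182/41
t_q=1 → seg 0, τ=1; S=1+116/41·τ+0·τ²+-75/164·τ³=553/164

  seg 0: a=1 b=116/41 c=0 d=-75/164
  seg 1: a=3 b=-109/41 c=-225/82 d=85/82
  seg 2: a=-5 b=-49/41 c=285/82 d=-113/164
  seg 3: a=1 b=182/41 c=-27/41 d=9/41
S(1) = 553/164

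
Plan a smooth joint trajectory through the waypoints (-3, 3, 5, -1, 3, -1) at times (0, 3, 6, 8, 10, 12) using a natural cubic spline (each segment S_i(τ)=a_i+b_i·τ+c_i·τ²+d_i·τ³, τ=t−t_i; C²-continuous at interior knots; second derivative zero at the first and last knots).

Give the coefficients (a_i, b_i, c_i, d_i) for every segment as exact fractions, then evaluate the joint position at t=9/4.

  seg 0: a=-3 b=2995/1569 c=0 d=143/14121
  seg 1: a=3 b=3424/1569 c=143/1569 d=-2807/14121
  seg 2: a=5 b=-4139/1569 c=-888/523 d=1190/1569
  seg 3: a=-1 b=-515/1569 c=1492/523 d=-5299/6276
  seg 4: a=3 b=1492/1569 c=-2315/1046 d=2315/6276
S(9/4) = 47205/33472

Δ: Δ0=2, Δ1=2/3, Δ2=-3, Δ3=2, Δ4=-2
row 1: diag=12, rhs=-8; c'=1/4, d'=-2/3
row 2: denom=10−3·1/4=37/4; d'=(-22−3·-2/3)/(37/4)=-80/37
row 3: denom=8−2·8/37=280/37; d'=(30−2·-80/37)/(280/37)=127/28
row 4: denom=8−2·37/140=523/70; d'=(-24−2·127/28)/(523/70)=-2315/523
back: M4=-2315/523
back: M3=127/28−37/140·-2315/523=2984/523
back: M2=-80/37−8/37·2984/523=-1776/523
back: M1=-2/3−1/4·-1776/523=286/1569
M: M0=0, M1=286/1569, M2=-1776/523, M3=2984/523, M4=-2315/523, M5=0
seg 0: a=-3, c=M0/2=0, d=(M1−M0)/(6·3)=143/14121, b=Δ0−h0·(2M0+M1)/6=2995/1569
seg 1: a=3, c=M1/2=143/1569, d=(M2−M1)/(6·3)=-2807/14121, b=Δ1−h1·(2M1+M2)/6=3424/1569
seg 2: a=5, c=M2/2=-888/523, d=(M3−M2)/(6·2)=1190/1569, b=Δ2−h2·(2M2+M3)/6=-4139/1569
seg 3: a=-1, c=M3/2=1492/523, d=(M4−M3)/(6·2)=-5299/6276, b=Δ3−h3·(2M3+M4)/6=-515/1569
seg 4: a=3, c=M4/2=-2315/1046, d=(M5−M4)/(6·2)=2315/6276, b=Δ4−h4·(2M4+M5)/6=1492/1569
t_q=9/4 → seg 0, τ=9/4; S=-3+2995/1569·τ+0·τ²+143/14121·τ³=47205/33472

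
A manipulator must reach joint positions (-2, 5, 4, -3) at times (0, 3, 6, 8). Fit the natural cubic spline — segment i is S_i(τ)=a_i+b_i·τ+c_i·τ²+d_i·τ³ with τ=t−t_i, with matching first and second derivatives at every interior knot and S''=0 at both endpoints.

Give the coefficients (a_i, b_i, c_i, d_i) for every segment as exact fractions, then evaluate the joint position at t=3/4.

Δ: Δ0=7/3, Δ1=-1/3, Δ2=-7/2
row 1: diag=12, rhs=-16; c'=1/4, d'=-4/3
row 2: denom=10−3·1/4=37/4; d'=(-19−3·-4/3)/(37/4)=-60/37
back: M2=-60/37
back: M1=-4/3−1/4·-60/37=-103/111
M: M0=0, M1=-103/111, M2=-60/37, M3=0
seg 0: a=-2, c=M0/2=0, d=(M1−M0)/(6·3)=-103/1998, b=Δ0−h0·(2M0+M1)/6=207/74
seg 1: a=5, c=M1/2=-103/222, d=(M2−M1)/(6·3)=-77/1998, b=Δ1−h1·(2M1+M2)/6=52/37
seg 2: a=4, c=M2/2=-30/37, d=(M3−M2)/(6·2)=5/37, b=Δ2−h2·(2M2+M3)/6=-179/74
t_q=3/4 → seg 0, τ=3/4; S=-2+207/74·τ+0·τ²+-103/1998·τ³=361/4736

  seg 0: a=-2 b=207/74 c=0 d=-103/1998
  seg 1: a=5 b=52/37 c=-103/222 d=-77/1998
  seg 2: a=4 b=-179/74 c=-30/37 d=5/37
S(3/4) = 361/4736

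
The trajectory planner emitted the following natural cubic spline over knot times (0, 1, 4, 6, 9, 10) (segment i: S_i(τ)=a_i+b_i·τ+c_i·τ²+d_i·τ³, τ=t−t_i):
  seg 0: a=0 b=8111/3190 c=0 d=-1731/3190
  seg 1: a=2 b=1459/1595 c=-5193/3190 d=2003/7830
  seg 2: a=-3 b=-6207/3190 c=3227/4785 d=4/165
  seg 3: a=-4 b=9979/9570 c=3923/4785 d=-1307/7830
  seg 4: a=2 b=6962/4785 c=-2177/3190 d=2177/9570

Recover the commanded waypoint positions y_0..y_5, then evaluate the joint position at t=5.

y_0=0 y_1=2 y_2=-3 y_3=-4 y_4=2 y_5=3
S(5) = -739/174

y_0 = S_0(0) = a_0 = 0
y_1 = S_1(0) = a_1 = 2
y_2 = S_2(0) = a_2 = -3
y_3 = S_3(0) = a_3 = -4
y_4 = S_4(0) = a_4 = 2
y_5 = S_4(1) = 3
t_q=5 is in segment 2 (τ=1); S_2(τ)=-739/174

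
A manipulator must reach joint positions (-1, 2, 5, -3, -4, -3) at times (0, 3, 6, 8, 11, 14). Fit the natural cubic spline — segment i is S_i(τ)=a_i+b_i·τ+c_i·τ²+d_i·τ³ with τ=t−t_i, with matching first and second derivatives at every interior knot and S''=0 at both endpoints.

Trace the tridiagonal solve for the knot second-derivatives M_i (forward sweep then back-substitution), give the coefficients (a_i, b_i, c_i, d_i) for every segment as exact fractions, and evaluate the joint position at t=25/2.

Δ: Δ0=1, Δ1=1, Δ2=-4, Δ3=-1/3, Δ4=1/3
row 1: diag=12, rhs=0; c'=1/4, d'=0
row 2: denom=10−3·1/4=37/4; d'=(-30−3·0)/(37/4)=-120/37
row 3: denom=10−2·8/37=354/37; d'=(22−2·-120/37)/(354/37)=527/177
row 4: denom=12−3·37/118=1305/118; d'=(4−3·527/177)/(1305/118)=-194/435
back: M4=-194/435
back: M3=527/177−37/118·-194/435=452/145
back: M2=-120/37−8/37·452/145=-568/145
back: M1=0−1/4·-568/145=142/145
M: M0=0, M1=142/145, M2=-568/145, M3=452/145, M4=-194/435, M5=0
seg 0: a=-1, c=M0/2=0, d=(M1−M0)/(6·3)=71/1305, b=Δ0−h0·(2M0+M1)/6=74/145
seg 1: a=2, c=M1/2=71/145, d=(M2−M1)/(6·3)=-71/261, b=Δ1−h1·(2M1+M2)/6=287/145
seg 2: a=5, c=M2/2=-284/145, d=(M3−M2)/(6·2)=17/29, b=Δ2−h2·(2M2+M3)/6=-352/145
seg 3: a=-3, c=M3/2=226/145, d=(M4−M3)/(6·3)=-155/783, b=Δ3−h3·(2M3+M4)/6=-468/145
seg 4: a=-4, c=M4/2=-97/435, d=(M5−M4)/(6·3)=97/3915, b=Δ4−h4·(2M4+M5)/6=113/145
t_q=25/2 → seg 4, τ=3/2; S=-4+113/145·τ+-97/435·τ²+97/3915·τ³=-3769/1160

  seg 0: a=-1 b=74/145 c=0 d=71/1305
  seg 1: a=2 b=287/145 c=71/145 d=-71/261
  seg 2: a=5 b=-352/145 c=-284/145 d=17/29
  seg 3: a=-3 b=-468/145 c=226/145 d=-155/783
  seg 4: a=-4 b=113/145 c=-97/435 d=97/3915
S(25/2) = -3769/1160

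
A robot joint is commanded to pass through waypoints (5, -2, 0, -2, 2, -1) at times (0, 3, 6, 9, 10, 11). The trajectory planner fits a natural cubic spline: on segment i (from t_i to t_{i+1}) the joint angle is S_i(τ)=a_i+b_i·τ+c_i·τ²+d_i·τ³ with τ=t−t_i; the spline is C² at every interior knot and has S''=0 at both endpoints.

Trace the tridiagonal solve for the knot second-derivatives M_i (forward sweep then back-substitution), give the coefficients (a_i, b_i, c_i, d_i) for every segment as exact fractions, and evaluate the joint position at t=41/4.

Δ: Δ0=-7/3, Δ1=2/3, Δ2=-2/3, Δ3=4, Δ4=-3
row 1: diag=12, rhs=18; c'=1/4, d'=3/2
row 2: denom=12−3·1/4=45/4; d'=(-8−3·3/2)/(45/4)=-10/9
row 3: denom=8−3·4/15=36/5; d'=(28−3·-10/9)/(36/5)=235/54
row 4: denom=4−1·5/36=139/36; d'=(-42−1·235/54)/(139/36)=-5006/417
back: M4=-5006/417
back: M3=235/54−5/36·-5006/417=2510/417
back: M2=-10/9−4/15·2510/417=-3398/1251
back: M1=3/2−1/4·-3398/1251=2726/1251
M: M0=0, M1=2726/1251, M2=-3398/1251, M3=2510/417, M4=-5006/417, M5=0
seg 0: a=5, c=M0/2=0, d=(M1−M0)/(6·3)=1363/11259, b=Δ0−h0·(2M0+M1)/6=-4282/1251
seg 1: a=-2, c=M1/2=1363/1251, d=(M2−M1)/(6·3)=-3062/11259, b=Δ1−h1·(2M1+M2)/6=-193/1251
seg 2: a=0, c=M2/2=-1699/1251, d=(M3−M2)/(6·3)=5464/11259, b=Δ2−h2·(2M2+M3)/6=-1201/1251
seg 3: a=-2, c=M3/2=1255/417, d=(M4−M3)/(6·1)=-3758/1251, b=Δ3−h3·(2M3+M4)/6=4997/1251
seg 4: a=2, c=M4/2=-2503/417, d=(M5−M4)/(6·1)=2503/1251, b=Δ4−h4·(2M4+M5)/6=1253/1251
t_q=41/4 → seg 4, τ=1/4; S=2+1253/1251·τ+-2503/417·τ²+2503/1251·τ³=50881/26688

  seg 0: a=5 b=-4282/1251 c=0 d=1363/11259
  seg 1: a=-2 b=-193/1251 c=1363/1251 d=-3062/11259
  seg 2: a=0 b=-1201/1251 c=-1699/1251 d=5464/11259
  seg 3: a=-2 b=4997/1251 c=1255/417 d=-3758/1251
  seg 4: a=2 b=1253/1251 c=-2503/417 d=2503/1251
S(41/4) = 50881/26688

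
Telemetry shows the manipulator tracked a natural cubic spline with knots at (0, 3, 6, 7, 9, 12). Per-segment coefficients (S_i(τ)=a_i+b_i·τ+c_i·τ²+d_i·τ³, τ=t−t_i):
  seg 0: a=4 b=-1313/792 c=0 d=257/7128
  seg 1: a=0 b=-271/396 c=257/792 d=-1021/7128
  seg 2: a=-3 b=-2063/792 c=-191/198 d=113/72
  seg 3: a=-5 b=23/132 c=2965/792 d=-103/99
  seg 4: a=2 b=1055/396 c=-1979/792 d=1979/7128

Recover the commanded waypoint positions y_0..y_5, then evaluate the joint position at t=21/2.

y_0 = S_0(0) = a_0 = 4
y_1 = S_1(0) = a_1 = 0
y_2 = S_2(0) = a_2 = -3
y_3 = S_3(0) = a_3 = -5
y_4 = S_4(0) = a_4 = 2
y_5 = S_4(3) = -5
t_q=21/2 is in segment 4 (τ=3/2); S_4(τ)=923/704

y_0=4 y_1=0 y_2=-3 y_3=-5 y_4=2 y_5=-5
S(21/2) = 923/704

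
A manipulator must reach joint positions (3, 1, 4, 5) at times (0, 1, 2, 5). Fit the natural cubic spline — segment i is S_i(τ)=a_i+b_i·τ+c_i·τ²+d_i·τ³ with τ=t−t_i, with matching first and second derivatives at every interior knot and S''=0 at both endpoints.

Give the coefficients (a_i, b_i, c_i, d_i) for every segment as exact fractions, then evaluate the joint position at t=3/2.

Δ: Δ0=-2, Δ1=3, Δ2=1/3
row 1: diag=4, rhs=30; c'=1/4, d'=15/2
row 2: denom=8−1·1/4=31/4; d'=(-16−1·15/2)/(31/4)=-94/31
back: M2=-94/31
back: M1=15/2−1/4·-94/31=256/31
M: M0=0, M1=256/31, M2=-94/31, M3=0
seg 0: a=3, c=M0/2=0, d=(M1−M0)/(6·1)=128/93, b=Δ0−h0·(2M0+M1)/6=-314/93
seg 1: a=1, c=M1/2=128/31, d=(M2−M1)/(6·1)=-175/93, b=Δ1−h1·(2M1+M2)/6=70/93
seg 2: a=4, c=M2/2=-47/31, d=(M3−M2)/(6·3)=47/279, b=Δ2−h2·(2M2+M3)/6=313/93
t_q=3/2 → seg 1, τ=1/2; S=1+70/93·τ+128/31·τ²+-175/93·τ³=539/248

  seg 0: a=3 b=-314/93 c=0 d=128/93
  seg 1: a=1 b=70/93 c=128/31 d=-175/93
  seg 2: a=4 b=313/93 c=-47/31 d=47/279
S(3/2) = 539/248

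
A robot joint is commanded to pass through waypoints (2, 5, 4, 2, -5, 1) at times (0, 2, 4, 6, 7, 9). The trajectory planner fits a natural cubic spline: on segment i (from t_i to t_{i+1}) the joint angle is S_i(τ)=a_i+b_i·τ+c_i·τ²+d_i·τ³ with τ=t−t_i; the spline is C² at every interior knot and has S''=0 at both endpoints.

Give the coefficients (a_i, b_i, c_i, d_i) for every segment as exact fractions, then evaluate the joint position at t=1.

  seg 0: a=2 b=1046/477 c=0 d=-661/3816
  seg 1: a=5 b=109/954 c=-661/636 d=1397/3816
  seg 2: a=4 b=167/477 c=184/159 d=-437/477
  seg 3: a=2 b=-2869/477 c=-230/53 d=1600/477
  seg 4: a=-5 b=-2209/477 c=910/159 d=-455/477
S(1) = 5113/1272

Δ: Δ0=3/2, Δ1=-1/2, Δ2=-1, Δ3=-7, Δ4=3
row 1: diag=8, rhs=-12; c'=1/4, d'=-3/2
row 2: denom=8−2·1/4=15/2; d'=(-3−2·-3/2)/(15/2)=0
row 3: denom=6−2·4/15=82/15; d'=(-36−2·0)/(82/15)=-270/41
row 4: denom=6−1·15/82=477/82; d'=(60−1·-270/41)/(477/82)=1820/159
back: M4=1820/159
back: M3=-270/41−15/82·1820/159=-460/53
back: M2=0−4/15·-460/53=368/159
back: M1=-3/2−1/4·368/159=-661/318
M: M0=0, M1=-661/318, M2=368/159, M3=-460/53, M4=1820/159, M5=0
seg 0: a=2, c=M0/2=0, d=(M1−M0)/(6·2)=-661/3816, b=Δ0−h0·(2M0+M1)/6=1046/477
seg 1: a=5, c=M1/2=-661/636, d=(M2−M1)/(6·2)=1397/3816, b=Δ1−h1·(2M1+M2)/6=109/954
seg 2: a=4, c=M2/2=184/159, d=(M3−M2)/(6·2)=-437/477, b=Δ2−h2·(2M2+M3)/6=167/477
seg 3: a=2, c=M3/2=-230/53, d=(M4−M3)/(6·1)=1600/477, b=Δ3−h3·(2M3+M4)/6=-2869/477
seg 4: a=-5, c=M4/2=910/159, d=(M5−M4)/(6·2)=-455/477, b=Δ4−h4·(2M4+M5)/6=-2209/477
t_q=1 → seg 0, τ=1; S=2+1046/477·τ+0·τ²+-661/3816·τ³=5113/1272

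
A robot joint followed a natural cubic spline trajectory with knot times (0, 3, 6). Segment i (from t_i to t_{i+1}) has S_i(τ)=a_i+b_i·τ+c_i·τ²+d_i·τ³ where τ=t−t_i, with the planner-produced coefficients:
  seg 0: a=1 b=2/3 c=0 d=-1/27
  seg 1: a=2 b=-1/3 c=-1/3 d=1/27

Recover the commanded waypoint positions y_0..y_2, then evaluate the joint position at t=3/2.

y_0 = S_0(0) = a_0 = 1
y_1 = S_1(0) = a_1 = 2
y_2 = S_1(3) = -1
t_q=3/2 is in segment 0 (τ=3/2); S_0(τ)=15/8

y_0=1 y_1=2 y_2=-1
S(3/2) = 15/8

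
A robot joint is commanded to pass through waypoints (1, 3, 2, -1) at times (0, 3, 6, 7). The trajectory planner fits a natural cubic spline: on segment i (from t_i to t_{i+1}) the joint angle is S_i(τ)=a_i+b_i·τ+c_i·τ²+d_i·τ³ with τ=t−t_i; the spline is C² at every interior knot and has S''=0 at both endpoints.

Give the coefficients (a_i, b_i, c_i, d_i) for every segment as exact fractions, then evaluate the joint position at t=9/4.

Δ: Δ0=2/3, Δ1=-1/3, Δ2=-3
row 1: diag=12, rhs=-6; c'=1/4, d'=-1/2
row 2: denom=8−3·1/4=29/4; d'=(-16−3·-1/2)/(29/4)=-2
back: M2=-2
back: M1=-1/2−1/4·-2=0
M: M0=0, M1=0, M2=-2, M3=0
seg 0: a=1, c=M0/2=0, d=(M1−M0)/(6·3)=0, b=Δ0−h0·(2M0+M1)/6=2/3
seg 1: a=3, c=M1/2=0, d=(M2−M1)/(6·3)=-1/9, b=Δ1−h1·(2M1+M2)/6=2/3
seg 2: a=2, c=M2/2=-1, d=(M3−M2)/(6·1)=1/3, b=Δ2−h2·(2M2+M3)/6=-7/3
t_q=9/4 → seg 0, τ=9/4; S=1+2/3·τ+0·τ²+0·τ³=5/2

  seg 0: a=1 b=2/3 c=0 d=0
  seg 1: a=3 b=2/3 c=0 d=-1/9
  seg 2: a=2 b=-7/3 c=-1 d=1/3
S(9/4) = 5/2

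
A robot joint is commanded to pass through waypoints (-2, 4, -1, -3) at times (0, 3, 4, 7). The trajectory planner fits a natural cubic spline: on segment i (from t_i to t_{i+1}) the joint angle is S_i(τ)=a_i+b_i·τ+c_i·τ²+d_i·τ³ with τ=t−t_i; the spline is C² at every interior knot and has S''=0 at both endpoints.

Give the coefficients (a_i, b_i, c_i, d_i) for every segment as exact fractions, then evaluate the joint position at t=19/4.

Δ: Δ0=2, Δ1=-5, Δ2=-2/3
row 1: diag=8, rhs=-42; c'=1/8, d'=-21/4
row 2: denom=8−1·1/8=63/8; d'=(26−1·-21/4)/(63/8)=250/63
back: M2=250/63
back: M1=-21/4−1/8·250/63=-362/63
M: M0=0, M1=-362/63, M2=250/63, M3=0
seg 0: a=-2, c=M0/2=0, d=(M1−M0)/(6·3)=-181/567, b=Δ0−h0·(2M0+M1)/6=307/63
seg 1: a=4, c=M1/2=-181/63, d=(M2−M1)/(6·1)=34/21, b=Δ1−h1·(2M1+M2)/6=-236/63
seg 2: a=-1, c=M2/2=125/63, d=(M3−M2)/(6·3)=-125/567, b=Δ2−h2·(2M2+M3)/6=-292/63
t_q=19/4 → seg 2, τ=3/4; S=-1+-292/63·τ+125/63·τ²+-125/567·τ³=-221/64

  seg 0: a=-2 b=307/63 c=0 d=-181/567
  seg 1: a=4 b=-236/63 c=-181/63 d=34/21
  seg 2: a=-1 b=-292/63 c=125/63 d=-125/567
S(19/4) = -221/64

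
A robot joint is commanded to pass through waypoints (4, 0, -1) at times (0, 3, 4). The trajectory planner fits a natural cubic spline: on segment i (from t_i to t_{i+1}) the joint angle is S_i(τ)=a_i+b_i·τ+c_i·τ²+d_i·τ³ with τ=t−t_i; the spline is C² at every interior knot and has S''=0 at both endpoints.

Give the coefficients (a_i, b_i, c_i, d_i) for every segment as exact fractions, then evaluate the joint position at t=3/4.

Δ: Δ0=-4/3, Δ1=-1
row 1: diag=8, rhs=2; c'=1/8, d'=1/4
back: M1=1/4
M: M0=0, M1=1/4, M2=0
seg 0: a=4, c=M0/2=0, d=(M1−M0)/(6·3)=1/72, b=Δ0−h0·(2M0+M1)/6=-35/24
seg 1: a=0, c=M1/2=1/8, d=(M2−M1)/(6·1)=-1/24, b=Δ1−h1·(2M1+M2)/6=-13/12
t_q=3/4 → seg 0, τ=3/4; S=4+-35/24·τ+0·τ²+1/72·τ³=1491/512

  seg 0: a=4 b=-35/24 c=0 d=1/72
  seg 1: a=0 b=-13/12 c=1/8 d=-1/24
S(3/4) = 1491/512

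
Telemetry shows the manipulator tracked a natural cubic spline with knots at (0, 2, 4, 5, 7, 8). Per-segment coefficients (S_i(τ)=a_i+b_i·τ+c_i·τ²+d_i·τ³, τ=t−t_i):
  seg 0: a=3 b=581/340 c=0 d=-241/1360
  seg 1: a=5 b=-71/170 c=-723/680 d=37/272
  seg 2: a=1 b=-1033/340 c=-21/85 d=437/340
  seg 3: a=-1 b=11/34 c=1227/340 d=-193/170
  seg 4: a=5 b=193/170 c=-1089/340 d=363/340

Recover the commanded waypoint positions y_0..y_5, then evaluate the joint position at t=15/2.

y_0=3 y_1=5 y_2=1 y_3=-1 y_4=5 y_5=4
S(15/2) = 13329/2720

y_0 = S_0(0) = a_0 = 3
y_1 = S_1(0) = a_1 = 5
y_2 = S_2(0) = a_2 = 1
y_3 = S_3(0) = a_3 = -1
y_4 = S_4(0) = a_4 = 5
y_5 = S_4(1) = 4
t_q=15/2 is in segment 4 (τ=1/2); S_4(τ)=13329/2720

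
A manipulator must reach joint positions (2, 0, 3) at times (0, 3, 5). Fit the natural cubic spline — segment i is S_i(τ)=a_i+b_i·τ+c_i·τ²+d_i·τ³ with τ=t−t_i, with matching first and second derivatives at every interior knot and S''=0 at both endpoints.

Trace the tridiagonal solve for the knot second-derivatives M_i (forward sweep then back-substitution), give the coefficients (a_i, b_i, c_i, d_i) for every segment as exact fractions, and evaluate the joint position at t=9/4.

  seg 0: a=2 b=-79/60 c=0 d=13/180
  seg 1: a=0 b=19/30 c=13/20 d=-13/120
S(9/4) = -179/1280

Δ: Δ0=-2/3, Δ1=3/2
row 1: diag=10, rhs=13; c'=1/5, d'=13/10
back: M1=13/10
M: M0=0, M1=13/10, M2=0
seg 0: a=2, c=M0/2=0, d=(M1−M0)/(6·3)=13/180, b=Δ0−h0·(2M0+M1)/6=-79/60
seg 1: a=0, c=M1/2=13/20, d=(M2−M1)/(6·2)=-13/120, b=Δ1−h1·(2M1+M2)/6=19/30
t_q=9/4 → seg 0, τ=9/4; S=2+-79/60·τ+0·τ²+13/180·τ³=-179/1280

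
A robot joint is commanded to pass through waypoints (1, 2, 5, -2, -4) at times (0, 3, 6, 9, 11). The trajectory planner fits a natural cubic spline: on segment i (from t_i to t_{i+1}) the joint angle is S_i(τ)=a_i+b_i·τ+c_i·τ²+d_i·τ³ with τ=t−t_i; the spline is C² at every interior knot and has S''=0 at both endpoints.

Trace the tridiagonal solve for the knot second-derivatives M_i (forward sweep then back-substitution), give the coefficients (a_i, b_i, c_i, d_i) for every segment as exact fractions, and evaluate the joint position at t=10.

  seg 0: a=1 b=-8/69 c=0 d=31/621
  seg 1: a=2 b=85/69 c=31/69 d=-109/621
  seg 2: a=5 b=-56/69 c=-26/23 d=43/207
  seg 3: a=-2 b=-137/69 c=17/23 d=-17/138
S(10) = -155/46

Δ: Δ0=1/3, Δ1=1, Δ2=-7/3, Δ3=-1
row 1: diag=12, rhs=4; c'=1/4, d'=1/3
row 2: denom=12−3·1/4=45/4; d'=(-20−3·1/3)/(45/4)=-28/15
row 3: denom=10−3·4/15=46/5; d'=(8−3·-28/15)/(46/5)=34/23
back: M3=34/23
back: M2=-28/15−4/15·34/23=-52/23
back: M1=1/3−1/4·-52/23=62/69
M: M0=0, M1=62/69, M2=-52/23, M3=34/23, M4=0
seg 0: a=1, c=M0/2=0, d=(M1−M0)/(6·3)=31/621, b=Δ0−h0·(2M0+M1)/6=-8/69
seg 1: a=2, c=M1/2=31/69, d=(M2−M1)/(6·3)=-109/621, b=Δ1−h1·(2M1+M2)/6=85/69
seg 2: a=5, c=M2/2=-26/23, d=(M3−M2)/(6·3)=43/207, b=Δ2−h2·(2M2+M3)/6=-56/69
seg 3: a=-2, c=M3/2=17/23, d=(M4−M3)/(6·2)=-17/138, b=Δ3−h3·(2M3+M4)/6=-137/69
t_q=10 → seg 3, τ=1; S=-2+-137/69·τ+17/23·τ²+-17/138·τ³=-155/46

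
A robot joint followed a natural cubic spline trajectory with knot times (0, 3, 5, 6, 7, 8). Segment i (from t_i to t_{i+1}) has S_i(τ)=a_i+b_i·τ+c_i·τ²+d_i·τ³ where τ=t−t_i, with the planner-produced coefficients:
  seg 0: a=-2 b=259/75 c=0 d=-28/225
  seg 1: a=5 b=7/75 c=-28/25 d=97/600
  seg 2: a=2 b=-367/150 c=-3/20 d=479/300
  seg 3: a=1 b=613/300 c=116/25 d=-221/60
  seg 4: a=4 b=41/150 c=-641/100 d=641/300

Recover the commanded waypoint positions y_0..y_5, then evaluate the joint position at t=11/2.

y_0 = S_0(0) = a_0 = -2
y_1 = S_1(0) = a_1 = 5
y_2 = S_2(0) = a_2 = 2
y_3 = S_3(0) = a_3 = 1
y_4 = S_4(0) = a_4 = 4
y_5 = S_4(1) = 0
t_q=11/2 is in segment 2 (τ=1/2); S_2(τ)=751/800

y_0=-2 y_1=5 y_2=2 y_3=1 y_4=4 y_5=0
S(11/2) = 751/800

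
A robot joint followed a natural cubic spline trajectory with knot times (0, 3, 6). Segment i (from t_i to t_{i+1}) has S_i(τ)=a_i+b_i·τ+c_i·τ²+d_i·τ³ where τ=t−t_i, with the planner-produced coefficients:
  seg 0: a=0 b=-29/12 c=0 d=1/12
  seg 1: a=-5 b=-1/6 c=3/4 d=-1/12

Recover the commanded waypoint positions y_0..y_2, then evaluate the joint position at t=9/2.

y_0=0 y_1=-5 y_2=-1
S(9/2) = -123/32

y_0 = S_0(0) = a_0 = 0
y_1 = S_1(0) = a_1 = -5
y_2 = S_1(3) = -1
t_q=9/2 is in segment 1 (τ=3/2); S_1(τ)=-123/32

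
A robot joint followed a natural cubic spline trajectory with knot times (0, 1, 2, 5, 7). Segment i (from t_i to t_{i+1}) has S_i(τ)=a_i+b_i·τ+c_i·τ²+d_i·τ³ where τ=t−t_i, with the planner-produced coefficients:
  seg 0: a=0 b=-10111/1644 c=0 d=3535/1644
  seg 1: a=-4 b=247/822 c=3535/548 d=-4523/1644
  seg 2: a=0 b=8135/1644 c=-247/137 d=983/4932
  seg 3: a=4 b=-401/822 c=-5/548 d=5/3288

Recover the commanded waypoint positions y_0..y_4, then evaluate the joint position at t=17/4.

y_0=0 y_1=-4 y_2=0 y_3=4 y_4=3
S(17/4) = 149991/35072

y_0 = S_0(0) = a_0 = 0
y_1 = S_1(0) = a_1 = -4
y_2 = S_2(0) = a_2 = 0
y_3 = S_3(0) = a_3 = 4
y_4 = S_3(2) = 3
t_q=17/4 is in segment 2 (τ=9/4); S_2(τ)=149991/35072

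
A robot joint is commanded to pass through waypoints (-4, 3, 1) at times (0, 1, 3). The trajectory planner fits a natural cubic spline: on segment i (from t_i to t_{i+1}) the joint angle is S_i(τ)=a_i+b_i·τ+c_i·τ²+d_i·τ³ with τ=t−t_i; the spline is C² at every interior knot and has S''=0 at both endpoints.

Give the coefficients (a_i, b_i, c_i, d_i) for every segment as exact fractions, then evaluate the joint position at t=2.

  seg 0: a=-4 b=25/3 c=0 d=-4/3
  seg 1: a=3 b=13/3 c=-4 d=2/3
S(2) = 4

Δ: Δ0=7, Δ1=-1
row 1: diag=6, rhs=-48; c'=1/3, d'=-8
back: M1=-8
M: M0=0, M1=-8, M2=0
seg 0: a=-4, c=M0/2=0, d=(M1−M0)/(6·1)=-4/3, b=Δ0−h0·(2M0+M1)/6=25/3
seg 1: a=3, c=M1/2=-4, d=(M2−M1)/(6·2)=2/3, b=Δ1−h1·(2M1+M2)/6=13/3
t_q=2 → seg 1, τ=1; S=3+13/3·τ+-4·τ²+2/3·τ³=4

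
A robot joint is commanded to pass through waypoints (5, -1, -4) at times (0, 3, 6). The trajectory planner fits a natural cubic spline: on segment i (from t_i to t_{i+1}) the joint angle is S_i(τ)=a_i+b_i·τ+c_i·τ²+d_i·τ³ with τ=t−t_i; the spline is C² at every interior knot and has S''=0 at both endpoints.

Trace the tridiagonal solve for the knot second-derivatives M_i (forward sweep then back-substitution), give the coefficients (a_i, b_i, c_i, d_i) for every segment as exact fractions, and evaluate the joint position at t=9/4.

Δ: Δ0=-2, Δ1=-1
row 1: diag=12, rhs=6; c'=1/4, d'=1/2
back: M1=1/2
M: M0=0, M1=1/2, M2=0
seg 0: a=5, c=M0/2=0, d=(M1−M0)/(6·3)=1/36, b=Δ0−h0·(2M0+M1)/6=-9/4
seg 1: a=-1, c=M1/2=1/4, d=(M2−M1)/(6·3)=-1/36, b=Δ1−h1·(2M1+M2)/6=-3/2
t_q=9/4 → seg 0, τ=9/4; S=5+-9/4·τ+0·τ²+1/36·τ³=65/256

  seg 0: a=5 b=-9/4 c=0 d=1/36
  seg 1: a=-1 b=-3/2 c=1/4 d=-1/36
S(9/4) = 65/256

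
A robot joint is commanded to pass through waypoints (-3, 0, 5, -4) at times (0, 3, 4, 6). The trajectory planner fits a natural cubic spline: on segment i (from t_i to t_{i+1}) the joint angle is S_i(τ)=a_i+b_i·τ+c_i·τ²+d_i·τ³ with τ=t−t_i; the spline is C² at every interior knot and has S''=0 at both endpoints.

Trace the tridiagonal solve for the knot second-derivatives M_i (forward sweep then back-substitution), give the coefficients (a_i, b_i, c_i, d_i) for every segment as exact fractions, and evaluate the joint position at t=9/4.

  seg 0: a=-3 b=-107/94 c=0 d=67/282
  seg 1: a=0 b=248/47 c=201/94 d=-227/94
  seg 2: a=5 b=217/94 c=-240/47 d=40/47
S(9/4) = -17175/6016

Δ: Δ0=1, Δ1=5, Δ2=-9/2
row 1: diag=8, rhs=24; c'=1/8, d'=3
row 2: denom=6−1·1/8=47/8; d'=(-57−1·3)/(47/8)=-480/47
back: M2=-480/47
back: M1=3−1/8·-480/47=201/47
M: M0=0, M1=201/47, M2=-480/47, M3=0
seg 0: a=-3, c=M0/2=0, d=(M1−M0)/(6·3)=67/282, b=Δ0−h0·(2M0+M1)/6=-107/94
seg 1: a=0, c=M1/2=201/94, d=(M2−M1)/(6·1)=-227/94, b=Δ1−h1·(2M1+M2)/6=248/47
seg 2: a=5, c=M2/2=-240/47, d=(M3−M2)/(6·2)=40/47, b=Δ2−h2·(2M2+M3)/6=217/94
t_q=9/4 → seg 0, τ=9/4; S=-3+-107/94·τ+0·τ²+67/282·τ³=-17175/6016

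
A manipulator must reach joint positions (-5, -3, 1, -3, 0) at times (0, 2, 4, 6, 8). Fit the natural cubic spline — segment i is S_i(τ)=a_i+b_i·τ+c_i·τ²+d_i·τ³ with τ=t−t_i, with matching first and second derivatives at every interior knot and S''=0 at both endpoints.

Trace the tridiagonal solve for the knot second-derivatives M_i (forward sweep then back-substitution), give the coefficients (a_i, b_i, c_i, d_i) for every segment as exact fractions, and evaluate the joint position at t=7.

  seg 0: a=-5 b=43/112 c=0 d=69/448
  seg 1: a=-3 b=125/56 c=207/224 d=-233/448
  seg 2: a=1 b=-5/16 c=-123/56 d=303/448
  seg 3: a=-3 b=-55/56 c=417/224 d=-139/448
S(7) = -1089/448

Δ: Δ0=1, Δ1=2, Δ2=-2, Δ3=3/2
row 1: diag=8, rhs=6; c'=1/4, d'=3/4
row 2: denom=8−2·1/4=15/2; d'=(-24−2·3/4)/(15/2)=-17/5
row 3: denom=8−2·4/15=112/15; d'=(21−2·-17/5)/(112/15)=417/112
back: M3=417/112
back: M2=-17/5−4/15·417/112=-123/28
back: M1=3/4−1/4·-123/28=207/112
M: M0=0, M1=207/112, M2=-123/28, M3=417/112, M4=0
seg 0: a=-5, c=M0/2=0, d=(M1−M0)/(6·2)=69/448, b=Δ0−h0·(2M0+M1)/6=43/112
seg 1: a=-3, c=M1/2=207/224, d=(M2−M1)/(6·2)=-233/448, b=Δ1−h1·(2M1+M2)/6=125/56
seg 2: a=1, c=M2/2=-123/56, d=(M3−M2)/(6·2)=303/448, b=Δ2−h2·(2M2+M3)/6=-5/16
seg 3: a=-3, c=M3/2=417/224, d=(M4−M3)/(6·2)=-139/448, b=Δ3−h3·(2M3+M4)/6=-55/56
t_q=7 → seg 3, τ=1; S=-3+-55/56·τ+417/224·τ²+-139/448·τ³=-1089/448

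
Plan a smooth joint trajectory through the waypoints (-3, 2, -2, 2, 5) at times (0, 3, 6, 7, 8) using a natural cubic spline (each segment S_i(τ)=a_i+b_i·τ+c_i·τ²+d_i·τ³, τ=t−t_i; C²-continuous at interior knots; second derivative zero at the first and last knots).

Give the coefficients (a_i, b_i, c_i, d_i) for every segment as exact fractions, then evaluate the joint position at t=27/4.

  seg 0: a=-3 b=65/21 c=0 d=-10/63
  seg 1: a=2 b=-25/21 c=-10/7 d=29/63
  seg 2: a=-2 b=8/3 c=19/7 d=-29/21
  seg 3: a=2 b=83/21 c=-10/7 d=10/21
S(27/4) = 423/448

Δ: Δ0=5/3, Δ1=-4/3, Δ2=4, Δ3=3
row 1: diag=12, rhs=-18; c'=1/4, d'=-3/2
row 2: denom=8−3·1/4=29/4; d'=(32−3·-3/2)/(29/4)=146/29
row 3: denom=4−1·4/29=112/29; d'=(-6−1·146/29)/(112/29)=-20/7
back: M3=-20/7
back: M2=146/29−4/29·-20/7=38/7
back: M1=-3/2−1/4·38/7=-20/7
M: M0=0, M1=-20/7, M2=38/7, M3=-20/7, M4=0
seg 0: a=-3, c=M0/2=0, d=(M1−M0)/(6·3)=-10/63, b=Δ0−h0·(2M0+M1)/6=65/21
seg 1: a=2, c=M1/2=-10/7, d=(M2−M1)/(6·3)=29/63, b=Δ1−h1·(2M1+M2)/6=-25/21
seg 2: a=-2, c=M2/2=19/7, d=(M3−M2)/(6·1)=-29/21, b=Δ2−h2·(2M2+M3)/6=8/3
seg 3: a=2, c=M3/2=-10/7, d=(M4−M3)/(6·1)=10/21, b=Δ3−h3·(2M3+M4)/6=83/21
t_q=27/4 → seg 2, τ=3/4; S=-2+8/3·τ+19/7·τ²+-29/21·τ³=423/448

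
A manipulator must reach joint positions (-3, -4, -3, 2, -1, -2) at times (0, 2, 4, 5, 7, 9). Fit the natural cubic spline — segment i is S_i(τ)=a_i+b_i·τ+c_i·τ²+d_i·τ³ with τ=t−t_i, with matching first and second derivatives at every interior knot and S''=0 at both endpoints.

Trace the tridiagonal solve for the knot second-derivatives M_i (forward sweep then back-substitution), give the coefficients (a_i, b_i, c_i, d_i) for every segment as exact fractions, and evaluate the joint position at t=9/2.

  seg 0: a=-3 b=-55/234 c=0 d=-31/468
  seg 1: a=-4 b=-241/234 c=-31/78 d=68/117
  seg 2: a=-3 b=1019/234 c=241/78 d=-22/9
  seg 3: a=2 b=749/234 c=-331/78 d=443/468
  seg 4: a=-1 b=-565/234 c=56/39 d=-28/117
S(9/2) = -37/104

Δ: Δ0=-1/2, Δ1=1/2, Δ2=5, Δ3=-3/2, Δ4=-1/2
row 1: diag=8, rhs=6; c'=1/4, d'=3/4
row 2: denom=6−2·1/4=11/2; d'=(27−2·3/4)/(11/2)=51/11
row 3: denom=6−1·2/11=64/11; d'=(-39−1·51/11)/(64/11)=-15/2
row 4: denom=8−2·11/32=117/16; d'=(6−2·-15/2)/(117/16)=112/39
back: M4=112/39
back: M3=-15/2−11/32·112/39=-331/39
back: M2=51/11−2/11·-331/39=241/39
back: M1=3/4−1/4·241/39=-31/39
M: M0=0, M1=-31/39, M2=241/39, M3=-331/39, M4=112/39, M5=0
seg 0: a=-3, c=M0/2=0, d=(M1−M0)/(6·2)=-31/468, b=Δ0−h0·(2M0+M1)/6=-55/234
seg 1: a=-4, c=M1/2=-31/78, d=(M2−M1)/(6·2)=68/117, b=Δ1−h1·(2M1+M2)/6=-241/234
seg 2: a=-3, c=M2/2=241/78, d=(M3−M2)/(6·1)=-22/9, b=Δ2−h2·(2M2+M3)/6=1019/234
seg 3: a=2, c=M3/2=-331/78, d=(M4−M3)/(6·2)=443/468, b=Δ3−h3·(2M3+M4)/6=749/234
seg 4: a=-1, c=M4/2=56/39, d=(M5−M4)/(6·2)=-28/117, b=Δ4−h4·(2M4+M5)/6=-565/234
t_q=9/2 → seg 2, τ=1/2; S=-3+1019/234·τ+241/78·τ²+-22/9·τ³=-37/104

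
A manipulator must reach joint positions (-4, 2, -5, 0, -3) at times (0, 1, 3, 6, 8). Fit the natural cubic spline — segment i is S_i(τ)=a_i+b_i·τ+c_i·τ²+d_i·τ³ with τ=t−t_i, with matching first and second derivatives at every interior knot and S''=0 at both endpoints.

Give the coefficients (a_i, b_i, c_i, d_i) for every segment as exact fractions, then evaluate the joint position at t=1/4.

  seg 0: a=-4 b=24137/3036 c=0 d=-5921/3036
  seg 1: a=2 b=3187/1518 c=-5921/1012 d=9263/6072
  seg 2: a=-5 b=-2275/759 c=1671/506 d=-2653/4554
  seg 3: a=0 b=1651/1518 c=-491/253 d=491/1518
S(1/4) = -132315/64768

Δ: Δ0=6, Δ1=-7/2, Δ2=5/3, Δ3=-3/2
row 1: diag=6, rhs=-57; c'=1/3, d'=-19/2
row 2: denom=10−2·1/3=28/3; d'=(31−2·-19/2)/(28/3)=75/14
row 3: denom=10−3·9/28=253/28; d'=(-19−3·75/14)/(253/28)=-982/253
back: M3=-982/253
back: M2=75/14−9/28·-982/253=1671/253
back: M1=-19/2−1/3·1671/253=-5921/506
M: M0=0, M1=-5921/506, M2=1671/253, M3=-982/253, M4=0
seg 0: a=-4, c=M0/2=0, d=(M1−M0)/(6·1)=-5921/3036, b=Δ0−h0·(2M0+M1)/6=24137/3036
seg 1: a=2, c=M1/2=-5921/1012, d=(M2−M1)/(6·2)=9263/6072, b=Δ1−h1·(2M1+M2)/6=3187/1518
seg 2: a=-5, c=M2/2=1671/506, d=(M3−M2)/(6·3)=-2653/4554, b=Δ2−h2·(2M2+M3)/6=-2275/759
seg 3: a=0, c=M3/2=-491/253, d=(M4−M3)/(6·2)=491/1518, b=Δ3−h3·(2M3+M4)/6=1651/1518
t_q=1/4 → seg 0, τ=1/4; S=-4+24137/3036·τ+0·τ²+-5921/3036·τ³=-132315/64768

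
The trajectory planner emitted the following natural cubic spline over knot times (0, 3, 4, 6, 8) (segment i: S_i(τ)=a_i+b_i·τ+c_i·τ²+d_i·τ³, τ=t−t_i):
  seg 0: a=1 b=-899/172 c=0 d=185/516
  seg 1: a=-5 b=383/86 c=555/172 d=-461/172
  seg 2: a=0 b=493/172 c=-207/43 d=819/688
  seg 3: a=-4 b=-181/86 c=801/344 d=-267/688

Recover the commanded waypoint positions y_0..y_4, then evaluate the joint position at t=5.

y_0 = S_0(0) = a_0 = 1
y_1 = S_1(0) = a_1 = -5
y_2 = S_2(0) = a_2 = 0
y_3 = S_3(0) = a_3 = -4
y_4 = S_3(2) = -2
t_q=5 is in segment 2 (τ=1); S_2(τ)=-521/688

y_0=1 y_1=-5 y_2=0 y_3=-4 y_4=-2
S(5) = -521/688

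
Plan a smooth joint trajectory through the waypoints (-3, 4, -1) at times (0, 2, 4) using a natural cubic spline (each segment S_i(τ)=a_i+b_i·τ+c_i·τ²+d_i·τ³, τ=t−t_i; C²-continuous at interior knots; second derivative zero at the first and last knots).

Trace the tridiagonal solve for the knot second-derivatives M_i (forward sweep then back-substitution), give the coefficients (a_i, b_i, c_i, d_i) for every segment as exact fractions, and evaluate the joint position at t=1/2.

Δ: Δ0=7/2, Δ1=-5/2
row 1: diag=8, rhs=-36; c'=1/4, d'=-9/2
back: M1=-9/2
M: M0=0, M1=-9/2, M2=0
seg 0: a=-3, c=M0/2=0, d=(M1−M0)/(6·2)=-3/8, b=Δ0−h0·(2M0+M1)/6=5
seg 1: a=4, c=M1/2=-9/4, d=(M2−M1)/(6·2)=3/8, b=Δ1−h1·(2M1+M2)/6=1/2
t_q=1/2 → seg 0, τ=1/2; S=-3+5·τ+0·τ²+-3/8·τ³=-35/64

  seg 0: a=-3 b=5 c=0 d=-3/8
  seg 1: a=4 b=1/2 c=-9/4 d=3/8
S(1/2) = -35/64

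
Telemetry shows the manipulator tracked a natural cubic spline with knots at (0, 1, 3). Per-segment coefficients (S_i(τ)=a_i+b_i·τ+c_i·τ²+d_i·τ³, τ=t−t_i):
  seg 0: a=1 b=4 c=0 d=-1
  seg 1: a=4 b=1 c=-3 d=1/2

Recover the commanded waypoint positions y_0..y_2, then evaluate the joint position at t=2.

y_0=1 y_1=4 y_2=-2
S(2) = 5/2

y_0 = S_0(0) = a_0 = 1
y_1 = S_1(0) = a_1 = 4
y_2 = S_1(2) = -2
t_q=2 is in segment 1 (τ=1); S_1(τ)=5/2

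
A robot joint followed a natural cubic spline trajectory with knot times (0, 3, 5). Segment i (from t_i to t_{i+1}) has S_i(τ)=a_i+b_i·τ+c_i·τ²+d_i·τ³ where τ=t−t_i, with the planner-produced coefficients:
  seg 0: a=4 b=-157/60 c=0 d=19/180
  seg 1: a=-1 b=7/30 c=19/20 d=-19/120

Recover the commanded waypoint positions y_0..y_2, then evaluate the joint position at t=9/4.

y_0=4 y_1=-1 y_2=2
S(9/4) = -877/1280

y_0 = S_0(0) = a_0 = 4
y_1 = S_1(0) = a_1 = -1
y_2 = S_1(2) = 2
t_q=9/4 is in segment 0 (τ=9/4); S_0(τ)=-877/1280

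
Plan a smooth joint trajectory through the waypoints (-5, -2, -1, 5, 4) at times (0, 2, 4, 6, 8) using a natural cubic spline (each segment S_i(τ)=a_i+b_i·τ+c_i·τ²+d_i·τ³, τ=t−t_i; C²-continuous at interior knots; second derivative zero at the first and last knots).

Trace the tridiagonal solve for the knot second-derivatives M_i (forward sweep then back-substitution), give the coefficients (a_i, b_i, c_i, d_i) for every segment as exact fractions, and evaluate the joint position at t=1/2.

Δ: Δ0=3/2, Δ1=1/2, Δ2=3, Δ3=-1/2
row 1: diag=8, rhs=-6; c'=1/4, d'=-3/4
row 2: denom=8−2·1/4=15/2; d'=(15−2·-3/4)/(15/2)=11/5
row 3: denom=8−2·4/15=112/15; d'=(-21−2·11/5)/(112/15)=-381/112
back: M3=-381/112
back: M2=11/5−4/15·-381/112=87/28
back: M1=-3/4−1/4·87/28=-171/112
M: M0=0, M1=-171/112, M2=87/28, M3=-381/112, M4=0
seg 0: a=-5, c=M0/2=0, d=(M1−M0)/(6·2)=-57/448, b=Δ0−h0·(2M0+M1)/6=225/112
seg 1: a=-2, c=M1/2=-171/224, d=(M2−M1)/(6·2)=173/448, b=Δ1−h1·(2M1+M2)/6=27/56
seg 2: a=-1, c=M2/2=87/56, d=(M3−M2)/(6·2)=-243/448, b=Δ2−h2·(2M2+M3)/6=33/16
seg 3: a=5, c=M3/2=-381/224, d=(M4−M3)/(6·2)=127/448, b=Δ3−h3·(2M3+M4)/6=99/56
t_q=1/2 → seg 0, τ=1/2; S=-5+225/112·τ+0·τ²+-57/448·τ³=-14377/3584

  seg 0: a=-5 b=225/112 c=0 d=-57/448
  seg 1: a=-2 b=27/56 c=-171/224 d=173/448
  seg 2: a=-1 b=33/16 c=87/56 d=-243/448
  seg 3: a=5 b=99/56 c=-381/224 d=127/448
S(1/2) = -14377/3584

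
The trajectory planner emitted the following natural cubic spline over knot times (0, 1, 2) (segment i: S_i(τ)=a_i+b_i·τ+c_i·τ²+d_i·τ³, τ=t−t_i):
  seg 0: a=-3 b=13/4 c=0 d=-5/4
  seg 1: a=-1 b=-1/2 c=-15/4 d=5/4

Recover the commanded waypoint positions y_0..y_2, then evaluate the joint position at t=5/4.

y_0=-3 y_1=-1 y_2=-4
S(5/4) = -343/256

y_0 = S_0(0) = a_0 = -3
y_1 = S_1(0) = a_1 = -1
y_2 = S_1(1) = -4
t_q=5/4 is in segment 1 (τ=1/4); S_1(τ)=-343/256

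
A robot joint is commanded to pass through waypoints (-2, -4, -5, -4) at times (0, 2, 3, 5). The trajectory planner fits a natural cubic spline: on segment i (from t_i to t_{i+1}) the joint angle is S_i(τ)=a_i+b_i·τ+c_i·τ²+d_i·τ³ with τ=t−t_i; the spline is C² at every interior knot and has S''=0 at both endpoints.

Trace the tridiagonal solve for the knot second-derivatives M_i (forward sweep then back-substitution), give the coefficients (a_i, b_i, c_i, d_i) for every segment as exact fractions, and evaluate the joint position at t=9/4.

Δ: Δ0=-1, Δ1=-1, Δ2=1/2
row 1: diag=6, rhs=0; c'=1/6, d'=0
row 2: denom=6−1·1/6=35/6; d'=(9−1·0)/(35/6)=54/35
back: M2=54/35
back: M1=0−1/6·54/35=-9/35
M: M0=0, M1=-9/35, M2=54/35, M3=0
seg 0: a=-2, c=M0/2=0, d=(M1−M0)/(6·2)=-3/140, b=Δ0−h0·(2M0+M1)/6=-32/35
seg 1: a=-4, c=M1/2=-9/70, d=(M2−M1)/(6·1)=3/10, b=Δ1−h1·(2M1+M2)/6=-41/35
seg 2: a=-5, c=M2/2=27/35, d=(M3−M2)/(6·2)=-9/70, b=Δ2−h2·(2M2+M3)/6=-37/70
t_q=9/4 → seg 1, τ=1/4; S=-4+-41/35·τ+-9/70·τ²+3/10·τ³=-19247/4480

  seg 0: a=-2 b=-32/35 c=0 d=-3/140
  seg 1: a=-4 b=-41/35 c=-9/70 d=3/10
  seg 2: a=-5 b=-37/70 c=27/35 d=-9/70
S(9/4) = -19247/4480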